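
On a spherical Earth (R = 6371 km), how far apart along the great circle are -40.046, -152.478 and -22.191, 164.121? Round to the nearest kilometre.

4527 km

Δλ = 164.121 − -152.478 = 316.599°; wrapped into (−180°, 180°]: -43.401°.
Δφ = -22.191 − -40.046 = 17.855°.
a = sin²(Δφ/2) + cos φ₁ · cos φ₂ · sin²(Δλ/2) = 0.120992.
c = 2·atan2(√a, √(1−a)) = 0.71053 rad → d = 6371·c ≈ 4526.79 km.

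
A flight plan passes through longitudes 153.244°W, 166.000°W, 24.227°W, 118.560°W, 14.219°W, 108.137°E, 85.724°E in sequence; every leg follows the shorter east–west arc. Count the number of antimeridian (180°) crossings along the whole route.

Leg 1: -153.244° → -166.000°, shortest Δλ = -12.756° (west) — does not cross 180°.
Leg 2: -166.000° → -24.227°, shortest Δλ = 141.773° (east) — does not cross 180°.
Leg 3: -24.227° → -118.560°, shortest Δλ = -94.333° (west) — does not cross 180°.
Leg 4: -118.560° → -14.219°, shortest Δλ = 104.341° (east) — does not cross 180°.
Leg 5: -14.219° → +108.137°, shortest Δλ = 122.356° (east) — does not cross 180°.
Leg 6: +108.137° → +85.724°, shortest Δλ = -22.413° (west) — does not cross 180°.
Total crossings: 0.

0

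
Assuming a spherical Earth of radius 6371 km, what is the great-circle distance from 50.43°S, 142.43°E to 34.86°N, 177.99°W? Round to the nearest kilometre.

Δλ = -177.99 − 142.43 = -320.42°; wrapped into (−180°, 180°]: 39.58°.
Δφ = 34.86 − -50.43 = 85.29°.
a = sin²(Δφ/2) + cos φ₁ · cos φ₂ · sin²(Δλ/2) = 0.518863.
c = 2·atan2(√a, √(1−a)) = 1.60853 rad → d = 6371·c ≈ 10247.95 km.

10248 km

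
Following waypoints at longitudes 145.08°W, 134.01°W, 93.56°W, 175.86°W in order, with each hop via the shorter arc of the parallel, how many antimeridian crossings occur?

0

Leg 1: -145.08° → -134.01°, shortest Δλ = 11.07° (east) — does not cross 180°.
Leg 2: -134.01° → -93.56°, shortest Δλ = 40.45° (east) — does not cross 180°.
Leg 3: -93.56° → -175.86°, shortest Δλ = -82.3° (west) — does not cross 180°.
Total crossings: 0.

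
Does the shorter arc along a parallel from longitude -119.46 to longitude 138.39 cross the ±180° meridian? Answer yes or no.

Yes

Naïve |138.39 − -119.46| = 257.85° > 180°, so the shorter arc goes the other way round — across 180°.
Signed shortest Δλ = ((138.39 − -119.46 + 180) mod 360) − 180 = -102.15°.
Going west by 102.15° from -119.46° passes through 180° before reaching +138.39°.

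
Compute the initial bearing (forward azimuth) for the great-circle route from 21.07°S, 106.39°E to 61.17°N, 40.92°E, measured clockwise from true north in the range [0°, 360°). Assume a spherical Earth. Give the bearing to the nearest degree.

Δλ = 40.92 − 106.39 = -65.47°.
θ = atan2( sin Δλ · cos φ₂ , cos φ₁ · sin φ₂ − sin φ₁ · cos φ₂ · cos Δλ )
  = atan2(-0.43869, 0.88946) = -26.253° → normalised to [0°, 360°): 333.747°.

334°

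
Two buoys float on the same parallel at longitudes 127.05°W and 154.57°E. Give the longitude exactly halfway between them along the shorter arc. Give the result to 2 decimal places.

166.24°W

Signed shortest Δλ from -127.05° to +154.57° is -78.38°.
Midpoint longitude = -127.05° + (-78.38°)/2 = -127.05° − 39.19° = -166.24°.
(The naïve average (-127.05 + +154.57)/2 = 13.76° is on the wrong side of the globe.)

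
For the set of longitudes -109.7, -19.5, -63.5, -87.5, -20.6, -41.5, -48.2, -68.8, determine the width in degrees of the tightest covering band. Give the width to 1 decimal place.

Sort the longitudes: -109.7°, -87.5°, -68.8°, -63.5°, -48.2°, -41.5°, -20.6°, -19.5°.
Eastward gaps between consecutive values (wrapping around): 22.2°, 18.7°, 5.3°, 15.3°, 6.7°, 20.9°, 1.1°, 269.8°.
Largest gap = 269.8° ⇒ minimal covering band is its complement: 360° − 269.8° = 90.2°.
Band runs from -109.7° eastward to -19.5°.

90.2°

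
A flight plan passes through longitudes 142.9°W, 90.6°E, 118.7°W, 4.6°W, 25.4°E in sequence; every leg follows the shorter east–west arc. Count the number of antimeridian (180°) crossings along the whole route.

2

Leg 1: -142.9° → +90.6°, shortest Δλ = -126.5° (west) — crosses 180°.
Leg 2: +90.6° → -118.7°, shortest Δλ = 150.7° (east) — crosses 180°.
Leg 3: -118.7° → -4.6°, shortest Δλ = 114.1° (east) — does not cross 180°.
Leg 4: -4.6° → +25.4°, shortest Δλ = 30.0° (east) — does not cross 180°.
Total crossings: 2.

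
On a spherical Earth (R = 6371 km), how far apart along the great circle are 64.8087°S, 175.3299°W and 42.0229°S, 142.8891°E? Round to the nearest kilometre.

Δλ = 142.8891 − -175.3299 = 318.2190°; wrapped into (−180°, 180°]: -41.7810°.
Δφ = -42.0229 − -64.8087 = 22.7858°.
a = sin²(Δφ/2) + cos φ₁ · cos φ₂ · sin²(Δλ/2) = 0.079226.
c = 2·atan2(√a, √(1−a)) = 0.57065 rad → d = 6371·c ≈ 3635.63 km.

3636 km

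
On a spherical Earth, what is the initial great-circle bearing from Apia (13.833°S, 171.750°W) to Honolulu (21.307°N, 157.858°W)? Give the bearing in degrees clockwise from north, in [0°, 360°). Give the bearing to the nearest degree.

Δλ = -157.858 − -171.750 = 13.892°.
θ = atan2( sin Δλ · cos φ₂ , cos φ₁ · sin φ₂ − sin φ₁ · cos φ₂ · cos Δλ )
  = atan2(0.22368, 0.56906) = 21.458° → normalised to [0°, 360°): 21.458°.

21°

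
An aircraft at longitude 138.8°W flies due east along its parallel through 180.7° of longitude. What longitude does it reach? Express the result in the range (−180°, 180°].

41.9°E

Start at -138.8°; shift +180.7° → +41.9°.
+41.9° already lies in (−180°, 180°].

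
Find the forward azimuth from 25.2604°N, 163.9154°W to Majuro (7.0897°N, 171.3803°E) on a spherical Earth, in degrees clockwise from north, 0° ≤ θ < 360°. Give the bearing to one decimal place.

236.6°

Δλ = 171.3803 − -163.9154 = 335.2957°; wrapped into (−180°, 180°]: -24.7043°.
θ = atan2( sin Δλ · cos φ₂ , cos φ₁ · sin φ₂ − sin φ₁ · cos φ₂ · cos Δλ )
  = atan2(-0.41474, -0.27309) = -123.364° → normalised to [0°, 360°): 236.636°.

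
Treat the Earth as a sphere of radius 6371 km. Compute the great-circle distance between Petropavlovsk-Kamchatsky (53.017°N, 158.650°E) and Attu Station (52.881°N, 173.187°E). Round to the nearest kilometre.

972 km

Δλ = 173.187 − 158.650 = 14.537°.
Δφ = 52.881 − 53.017 = -0.136°.
a = sin²(Δφ/2) + cos φ₁ · cos φ₂ · sin²(Δλ/2) = 0.005813.
c = 2·atan2(√a, √(1−a)) = 0.15263 rad → d = 6371·c ≈ 972.40 km.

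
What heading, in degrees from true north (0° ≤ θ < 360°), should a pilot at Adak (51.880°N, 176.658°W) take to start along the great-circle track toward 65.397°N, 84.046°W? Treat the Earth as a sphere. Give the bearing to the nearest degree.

Δλ = -84.046 − -176.658 = 92.612°.
θ = atan2( sin Δλ · cos φ₂ , cos φ₁ · sin φ₂ − sin φ₁ · cos φ₂ · cos Δλ )
  = atan2(0.41590, 0.57619) = 35.822° → normalised to [0°, 360°): 35.822°.

36°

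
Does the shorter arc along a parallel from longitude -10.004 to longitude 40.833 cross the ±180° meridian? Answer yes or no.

No

Signed shortest Δλ = ((40.833 − -10.004 + 180) mod 360) − 180 = 50.837°.
Going east by 50.837° from -10.004° reaches +40.833° without touching 180°.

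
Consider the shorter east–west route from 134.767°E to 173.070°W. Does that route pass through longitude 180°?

Yes

Naïve |-173.070 − 134.767| = 307.837° > 180°, so the shorter arc goes the other way round — across 180°.
Signed shortest Δλ = ((-173.070 − 134.767 + 180) mod 360) − 180 = 52.163°.
Going east by 52.163° from +134.767° passes through 180° before reaching -173.070°.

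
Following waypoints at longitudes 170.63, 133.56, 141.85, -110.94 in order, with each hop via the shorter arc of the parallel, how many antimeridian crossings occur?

1

Leg 1: +170.63° → +133.56°, shortest Δλ = -37.07° (west) — does not cross 180°.
Leg 2: +133.56° → +141.85°, shortest Δλ = 8.29° (east) — does not cross 180°.
Leg 3: +141.85° → -110.94°, shortest Δλ = 107.21° (east) — crosses 180°.
Total crossings: 1.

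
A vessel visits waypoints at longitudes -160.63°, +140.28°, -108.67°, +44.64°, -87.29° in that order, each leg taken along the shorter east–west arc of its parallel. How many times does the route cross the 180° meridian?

Leg 1: -160.63° → +140.28°, shortest Δλ = -59.09° (west) — crosses 180°.
Leg 2: +140.28° → -108.67°, shortest Δλ = 111.05° (east) — crosses 180°.
Leg 3: -108.67° → +44.64°, shortest Δλ = 153.31° (east) — does not cross 180°.
Leg 4: +44.64° → -87.29°, shortest Δλ = -131.93° (west) — does not cross 180°.
Total crossings: 2.

2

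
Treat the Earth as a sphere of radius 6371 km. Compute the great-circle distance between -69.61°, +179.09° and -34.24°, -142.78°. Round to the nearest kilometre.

4566 km

Δλ = -142.78 − 179.09 = -321.87°; wrapped into (−180°, 180°]: 38.13°.
Δφ = -34.24 − -69.61 = 35.37°.
a = sin²(Δφ/2) + cos φ₁ · cos φ₂ · sin²(Δλ/2) = 0.123015.
c = 2·atan2(√a, √(1−a)) = 0.71671 rad → d = 6371·c ≈ 4566.17 km.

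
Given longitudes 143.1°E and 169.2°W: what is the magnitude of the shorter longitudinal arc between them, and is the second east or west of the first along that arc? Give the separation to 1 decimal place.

47.7° east

Raw difference: -169.2 − 143.1 = -312.3°.
Normalise into (−180°, 180°]: -312.3° + 360° = 47.7°.
Positive ⇒ the second point lies to the east; separation 47.7°.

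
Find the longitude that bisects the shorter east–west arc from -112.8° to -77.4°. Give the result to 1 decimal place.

-95.1°

Signed shortest Δλ from -112.8° to -77.4° is +35.4°.
Midpoint longitude = -112.8° + (+35.4°)/2 = -112.8° + 17.7° = -95.1°.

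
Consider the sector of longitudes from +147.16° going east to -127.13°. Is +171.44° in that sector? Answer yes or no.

Band width going east from +147.16° to -127.13°: ((-127.13 − 147.16) mod 360) = 85.71°.
Offset of +171.44° east of the west edge: ((171.44 − 147.16) mod 360) = 24.28°.
24.28° ≤ 85.71° ⇒ inside.

Yes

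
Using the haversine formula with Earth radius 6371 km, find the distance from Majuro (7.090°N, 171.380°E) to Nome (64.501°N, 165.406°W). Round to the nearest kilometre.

Δλ = -165.406 − 171.380 = -336.786°; wrapped into (−180°, 180°]: 23.214°.
Δφ = 64.501 − 7.090 = 57.411°.
a = sin²(Δφ/2) + cos φ₁ · cos φ₂ · sin²(Δλ/2) = 0.247989.
c = 2·atan2(√a, √(1−a)) = 1.04255 rad → d = 6371·c ≈ 6642.07 km.

6642 km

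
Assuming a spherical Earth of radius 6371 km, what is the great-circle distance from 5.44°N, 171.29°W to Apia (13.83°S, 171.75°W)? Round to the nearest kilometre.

2143 km

Δλ = -171.75 − -171.29 = -0.46°.
Δφ = -13.83 − 5.44 = -19.27°.
a = sin²(Δφ/2) + cos φ₁ · cos φ₂ · sin²(Δλ/2) = 0.028029.
c = 2·atan2(√a, √(1−a)) = 0.33642 rad → d = 6371·c ≈ 2143.33 km.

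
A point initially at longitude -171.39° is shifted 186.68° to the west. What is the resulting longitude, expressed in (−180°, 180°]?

+1.93°

Start at -171.39°; shift −186.68° → -358.07°.
-358.07° lies outside (−180°, 180°]; add 360° → +1.93°.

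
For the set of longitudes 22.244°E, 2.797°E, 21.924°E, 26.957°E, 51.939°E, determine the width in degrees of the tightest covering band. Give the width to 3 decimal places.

Sort the longitudes: +2.797°, +21.924°, +22.244°, +26.957°, +51.939°.
Eastward gaps between consecutive values (wrapping around): 19.127°, 0.320°, 4.713°, 24.982°, 310.858°.
Largest gap = 310.858° ⇒ minimal covering band is its complement: 360° − 310.858° = 49.142°.
Band runs from +2.797° eastward to +51.939°.

49.142°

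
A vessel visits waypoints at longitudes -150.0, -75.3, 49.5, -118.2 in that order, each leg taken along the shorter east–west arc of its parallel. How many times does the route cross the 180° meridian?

0

Leg 1: -150.0° → -75.3°, shortest Δλ = 74.7° (east) — does not cross 180°.
Leg 2: -75.3° → +49.5°, shortest Δλ = 124.8° (east) — does not cross 180°.
Leg 3: +49.5° → -118.2°, shortest Δλ = -167.7° (west) — does not cross 180°.
Total crossings: 0.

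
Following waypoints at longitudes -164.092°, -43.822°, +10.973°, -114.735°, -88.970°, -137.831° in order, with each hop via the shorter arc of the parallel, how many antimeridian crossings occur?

Leg 1: -164.092° → -43.822°, shortest Δλ = 120.27° (east) — does not cross 180°.
Leg 2: -43.822° → +10.973°, shortest Δλ = 54.795° (east) — does not cross 180°.
Leg 3: +10.973° → -114.735°, shortest Δλ = -125.708° (west) — does not cross 180°.
Leg 4: -114.735° → -88.970°, shortest Δλ = 25.765° (east) — does not cross 180°.
Leg 5: -88.970° → -137.831°, shortest Δλ = -48.861° (west) — does not cross 180°.
Total crossings: 0.

0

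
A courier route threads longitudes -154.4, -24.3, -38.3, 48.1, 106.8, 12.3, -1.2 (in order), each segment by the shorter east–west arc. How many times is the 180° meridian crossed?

0

Leg 1: -154.4° → -24.3°, shortest Δλ = 130.1° (east) — does not cross 180°.
Leg 2: -24.3° → -38.3°, shortest Δλ = -14.0° (west) — does not cross 180°.
Leg 3: -38.3° → +48.1°, shortest Δλ = 86.4° (east) — does not cross 180°.
Leg 4: +48.1° → +106.8°, shortest Δλ = 58.7° (east) — does not cross 180°.
Leg 5: +106.8° → +12.3°, shortest Δλ = -94.5° (west) — does not cross 180°.
Leg 6: +12.3° → -1.2°, shortest Δλ = -13.5° (west) — does not cross 180°.
Total crossings: 0.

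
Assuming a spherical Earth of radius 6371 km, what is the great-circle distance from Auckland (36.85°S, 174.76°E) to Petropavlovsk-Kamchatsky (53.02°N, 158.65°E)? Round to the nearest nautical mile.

5461 nmi

Δλ = 158.65 − 174.76 = -16.11°.
Δφ = 53.02 − -36.85 = 89.87°.
a = sin²(Δφ/2) + cos φ₁ · cos φ₂ · sin²(Δλ/2) = 0.508317.
c = 2·atan2(√a, √(1−a)) = 1.58743 rad → d = 6371·c ≈ 10113.52 km ≈ 5460.86 nmi.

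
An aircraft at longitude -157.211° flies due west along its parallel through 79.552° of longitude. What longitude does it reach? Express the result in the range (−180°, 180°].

+123.237°

Start at -157.211°; shift −79.552° → -236.763°.
-236.763° lies outside (−180°, 180°]; add 360° → +123.237°.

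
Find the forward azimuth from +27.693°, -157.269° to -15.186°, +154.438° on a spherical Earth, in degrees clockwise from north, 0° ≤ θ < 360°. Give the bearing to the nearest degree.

234°

Δλ = 154.438 − -157.269 = 311.707°; wrapped into (−180°, 180°]: -48.293°.
θ = atan2( sin Δλ · cos φ₂ , cos φ₁ · sin φ₂ − sin φ₁ · cos φ₂ · cos Δλ )
  = atan2(-0.72049, -0.53035) = -126.357° → normalised to [0°, 360°): 233.643°.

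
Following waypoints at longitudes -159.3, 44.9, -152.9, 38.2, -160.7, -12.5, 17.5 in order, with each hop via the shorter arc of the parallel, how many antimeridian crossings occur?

4

Leg 1: -159.3° → +44.9°, shortest Δλ = -155.8° (west) — crosses 180°.
Leg 2: +44.9° → -152.9°, shortest Δλ = 162.2° (east) — crosses 180°.
Leg 3: -152.9° → +38.2°, shortest Δλ = -168.9° (west) — crosses 180°.
Leg 4: +38.2° → -160.7°, shortest Δλ = 161.1° (east) — crosses 180°.
Leg 5: -160.7° → -12.5°, shortest Δλ = 148.2° (east) — does not cross 180°.
Leg 6: -12.5° → +17.5°, shortest Δλ = 30.0° (east) — does not cross 180°.
Total crossings: 4.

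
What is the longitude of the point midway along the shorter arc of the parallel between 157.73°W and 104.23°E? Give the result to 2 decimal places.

Signed shortest Δλ from -157.73° to +104.23° is -98.04°.
Midpoint longitude = -157.73° + (-98.04°)/2 = -157.73° − 49.02° = -206.75°.
Normalise into (−180°, 180°]: +153.25°.
(The naïve average (-157.73 + +104.23)/2 = -26.75° is on the wrong side of the globe.)

153.25°E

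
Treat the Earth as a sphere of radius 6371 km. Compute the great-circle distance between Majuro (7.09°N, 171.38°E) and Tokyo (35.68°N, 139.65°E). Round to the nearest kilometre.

4531 km

Δλ = 139.65 − 171.38 = -31.73°.
Δφ = 35.68 − 7.09 = 28.59°.
a = sin²(Δφ/2) + cos φ₁ · cos φ₂ · sin²(Δλ/2) = 0.121206.
c = 2·atan2(√a, √(1−a)) = 0.71119 rad → d = 6371·c ≈ 4530.98 km.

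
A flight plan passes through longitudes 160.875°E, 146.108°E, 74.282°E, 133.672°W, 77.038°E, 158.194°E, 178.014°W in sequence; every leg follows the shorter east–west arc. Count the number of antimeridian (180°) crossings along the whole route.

Leg 1: +160.875° → +146.108°, shortest Δλ = -14.767° (west) — does not cross 180°.
Leg 2: +146.108° → +74.282°, shortest Δλ = -71.826° (west) — does not cross 180°.
Leg 3: +74.282° → -133.672°, shortest Δλ = 152.046° (east) — crosses 180°.
Leg 4: -133.672° → +77.038°, shortest Δλ = -149.29° (west) — crosses 180°.
Leg 5: +77.038° → +158.194°, shortest Δλ = 81.156° (east) — does not cross 180°.
Leg 6: +158.194° → -178.014°, shortest Δλ = 23.792° (east) — crosses 180°.
Total crossings: 3.

3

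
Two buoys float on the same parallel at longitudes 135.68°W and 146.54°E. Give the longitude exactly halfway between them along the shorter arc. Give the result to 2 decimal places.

174.57°W

Signed shortest Δλ from -135.68° to +146.54° is -77.78°.
Midpoint longitude = -135.68° + (-77.78°)/2 = -135.68° − 38.89° = -174.57°.
(The naïve average (-135.68 + +146.54)/2 = 5.43° is on the wrong side of the globe.)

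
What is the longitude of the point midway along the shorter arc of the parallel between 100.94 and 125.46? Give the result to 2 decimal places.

Signed shortest Δλ from +100.94° to +125.46° is +24.52°.
Midpoint longitude = +100.94° + (+24.52°)/2 = +100.94° + 12.26° = +113.20°.

+113.20°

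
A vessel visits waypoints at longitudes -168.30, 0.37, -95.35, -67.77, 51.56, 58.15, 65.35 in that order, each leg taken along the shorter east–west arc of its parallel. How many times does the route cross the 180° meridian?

Leg 1: -168.30° → +0.37°, shortest Δλ = 168.67° (east) — does not cross 180°.
Leg 2: +0.37° → -95.35°, shortest Δλ = -95.72° (west) — does not cross 180°.
Leg 3: -95.35° → -67.77°, shortest Δλ = 27.58° (east) — does not cross 180°.
Leg 4: -67.77° → +51.56°, shortest Δλ = 119.33° (east) — does not cross 180°.
Leg 5: +51.56° → +58.15°, shortest Δλ = 6.59° (east) — does not cross 180°.
Leg 6: +58.15° → +65.35°, shortest Δλ = 7.2° (east) — does not cross 180°.
Total crossings: 0.

0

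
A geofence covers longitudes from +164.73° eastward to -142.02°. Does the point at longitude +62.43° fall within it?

Band width going east from +164.73° to -142.02°: ((-142.02 − 164.73) mod 360) = 53.25°.
Offset of +62.43° east of the west edge: ((62.43 − 164.73) mod 360) = 257.70°.
257.70° > 53.25° ⇒ outside.

No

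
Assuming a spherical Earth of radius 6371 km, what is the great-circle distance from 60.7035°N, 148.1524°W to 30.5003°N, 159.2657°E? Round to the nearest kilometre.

5078 km

Δλ = 159.2657 − -148.1524 = 307.4181°; wrapped into (−180°, 180°]: -52.5819°.
Δφ = 30.5003 − 60.7035 = -30.2032°.
a = sin²(Δφ/2) + cos φ₁ · cos φ₂ · sin²(Δλ/2) = 0.150593.
c = 2·atan2(√a, √(1−a)) = 0.79706 rad → d = 6371·c ≈ 5078.05 km.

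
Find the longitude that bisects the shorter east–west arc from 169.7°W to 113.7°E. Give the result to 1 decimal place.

152.0°E

Signed shortest Δλ from -169.7° to +113.7° is -76.6°.
Midpoint longitude = -169.7° + (-76.6°)/2 = -169.7° − 38.3° = -208.0°.
Normalise into (−180°, 180°]: +152.0°.
(The naïve average (-169.7 + +113.7)/2 = -28.0° is on the wrong side of the globe.)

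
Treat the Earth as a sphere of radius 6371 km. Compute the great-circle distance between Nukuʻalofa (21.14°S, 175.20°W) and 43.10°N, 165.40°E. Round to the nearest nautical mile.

4003 nmi

Δλ = 165.40 − -175.20 = 340.60°; wrapped into (−180°, 180°]: -19.40°.
Δφ = 43.10 − -21.14 = 64.24°.
a = sin²(Δφ/2) + cos φ₁ · cos φ₂ · sin²(Δλ/2) = 0.302032.
c = 2·atan2(√a, √(1−a)) = 1.16371 rad → d = 6371·c ≈ 7413.99 km ≈ 4003.24 nmi.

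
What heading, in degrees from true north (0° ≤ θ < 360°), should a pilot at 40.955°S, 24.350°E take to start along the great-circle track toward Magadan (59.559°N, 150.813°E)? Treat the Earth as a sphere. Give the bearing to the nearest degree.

42°

Δλ = 150.813 − 24.350 = 126.463°.
θ = atan2( sin Δλ · cos φ₂ , cos φ₁ · sin φ₂ − sin φ₁ · cos φ₂ · cos Δλ )
  = atan2(0.40747, 0.45375) = 41.924° → normalised to [0°, 360°): 41.924°.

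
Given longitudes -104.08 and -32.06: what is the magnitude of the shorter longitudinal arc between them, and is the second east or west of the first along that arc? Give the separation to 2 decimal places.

72.02° east

Raw difference: -32.06 − -104.08 = 72.02°.
Normalise into (−180°, 180°]: 72.02° stays 72.02°.
Positive ⇒ the second point lies to the east; separation 72.02°.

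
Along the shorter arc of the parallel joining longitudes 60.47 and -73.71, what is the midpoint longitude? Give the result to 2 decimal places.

Signed shortest Δλ from +60.47° to -73.71° is -134.18°.
Midpoint longitude = +60.47° + (-134.18°)/2 = +60.47° − 67.09° = -6.62°.

-6.62°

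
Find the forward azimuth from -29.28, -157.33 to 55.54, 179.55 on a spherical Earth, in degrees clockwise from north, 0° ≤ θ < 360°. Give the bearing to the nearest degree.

Δλ = 179.55 − -157.33 = 336.88°; wrapped into (−180°, 180°]: -23.12°.
θ = atan2( sin Δλ · cos φ₂ , cos φ₁ · sin φ₂ − sin φ₁ · cos φ₂ · cos Δλ )
  = atan2(-0.22218, 0.97369) = -12.854° → normalised to [0°, 360°): 347.146°.

347°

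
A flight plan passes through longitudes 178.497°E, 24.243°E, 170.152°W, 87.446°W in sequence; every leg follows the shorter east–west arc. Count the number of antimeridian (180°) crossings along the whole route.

1

Leg 1: +178.497° → +24.243°, shortest Δλ = -154.254° (west) — does not cross 180°.
Leg 2: +24.243° → -170.152°, shortest Δλ = 165.605° (east) — crosses 180°.
Leg 3: -170.152° → -87.446°, shortest Δλ = 82.706° (east) — does not cross 180°.
Total crossings: 1.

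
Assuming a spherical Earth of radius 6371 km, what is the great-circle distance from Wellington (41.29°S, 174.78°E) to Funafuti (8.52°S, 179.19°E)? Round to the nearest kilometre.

3670 km

Δλ = 179.19 − 174.78 = 4.41°.
Δφ = -8.52 − -41.29 = 32.77°.
a = sin²(Δφ/2) + cos φ₁ · cos φ₂ · sin²(Δλ/2) = 0.080675.
c = 2·atan2(√a, √(1−a)) = 0.57600 rad → d = 6371·c ≈ 3669.67 km.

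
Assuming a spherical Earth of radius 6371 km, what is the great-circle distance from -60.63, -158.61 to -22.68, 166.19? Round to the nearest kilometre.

Δλ = 166.19 − -158.61 = 324.80°; wrapped into (−180°, 180°]: -35.20°.
Δφ = -22.68 − -60.63 = 37.95°.
a = sin²(Δφ/2) + cos φ₁ · cos φ₂ · sin²(Δλ/2) = 0.147099.
c = 2·atan2(√a, √(1−a)) = 0.78724 rad → d = 6371·c ≈ 5015.52 km.

5016 km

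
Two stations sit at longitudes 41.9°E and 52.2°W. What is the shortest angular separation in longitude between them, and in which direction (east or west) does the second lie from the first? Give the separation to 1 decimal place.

Raw difference: -52.2 − 41.9 = -94.1°.
Normalise into (−180°, 180°]: -94.1° stays -94.1°.
Negative ⇒ the second point lies to the west; separation 94.1°.

94.1° west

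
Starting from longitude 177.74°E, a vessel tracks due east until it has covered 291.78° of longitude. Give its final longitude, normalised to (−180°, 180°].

109.52°E

Start at +177.74°; shift +291.78° → +469.52°.
+469.52° lies outside (−180°, 180°]; subtract 360° → +109.52°.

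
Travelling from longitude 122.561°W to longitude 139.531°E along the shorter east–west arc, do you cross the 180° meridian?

Yes

Naïve |139.531 − -122.561| = 262.092° > 180°, so the shorter arc goes the other way round — across 180°.
Signed shortest Δλ = ((139.531 − -122.561 + 180) mod 360) − 180 = -97.908°.
Going west by 97.908° from -122.561° passes through 180° before reaching +139.531°.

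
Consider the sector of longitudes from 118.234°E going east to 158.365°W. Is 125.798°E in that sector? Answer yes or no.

Band width going east from +118.234° to -158.365°: ((-158.365 − 118.234) mod 360) = 83.401°.
Offset of +125.798° east of the west edge: ((125.798 − 118.234) mod 360) = 7.564°.
7.564° ≤ 83.401° ⇒ inside.

Yes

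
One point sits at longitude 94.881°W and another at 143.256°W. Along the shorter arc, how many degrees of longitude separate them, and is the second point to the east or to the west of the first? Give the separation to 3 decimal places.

48.375° west

Raw difference: -143.256 − -94.881 = -48.375°.
Normalise into (−180°, 180°]: -48.375° stays -48.375°.
Negative ⇒ the second point lies to the west; separation 48.375°.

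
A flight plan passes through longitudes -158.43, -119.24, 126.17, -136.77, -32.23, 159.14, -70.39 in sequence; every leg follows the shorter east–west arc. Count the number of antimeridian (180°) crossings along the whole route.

4

Leg 1: -158.43° → -119.24°, shortest Δλ = 39.19° (east) — does not cross 180°.
Leg 2: -119.24° → +126.17°, shortest Δλ = -114.59° (west) — crosses 180°.
Leg 3: +126.17° → -136.77°, shortest Δλ = 97.06° (east) — crosses 180°.
Leg 4: -136.77° → -32.23°, shortest Δλ = 104.54° (east) — does not cross 180°.
Leg 5: -32.23° → +159.14°, shortest Δλ = -168.63° (west) — crosses 180°.
Leg 6: +159.14° → -70.39°, shortest Δλ = 130.47° (east) — crosses 180°.
Total crossings: 4.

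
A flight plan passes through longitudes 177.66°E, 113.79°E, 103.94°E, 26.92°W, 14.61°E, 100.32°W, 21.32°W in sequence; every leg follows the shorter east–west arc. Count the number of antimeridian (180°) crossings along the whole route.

0

Leg 1: +177.66° → +113.79°, shortest Δλ = -63.87° (west) — does not cross 180°.
Leg 2: +113.79° → +103.94°, shortest Δλ = -9.85° (west) — does not cross 180°.
Leg 3: +103.94° → -26.92°, shortest Δλ = -130.86° (west) — does not cross 180°.
Leg 4: -26.92° → +14.61°, shortest Δλ = 41.53° (east) — does not cross 180°.
Leg 5: +14.61° → -100.32°, shortest Δλ = -114.93° (west) — does not cross 180°.
Leg 6: -100.32° → -21.32°, shortest Δλ = 79.0° (east) — does not cross 180°.
Total crossings: 0.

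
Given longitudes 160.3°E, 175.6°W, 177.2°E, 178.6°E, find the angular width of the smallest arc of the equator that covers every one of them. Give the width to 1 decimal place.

Sort the longitudes: -175.6°, +160.3°, +177.2°, +178.6°.
Eastward gaps between consecutive values (wrapping around): 335.9°, 16.9°, 1.4°, 5.8°.
Largest gap = 335.9° ⇒ minimal covering band is its complement: 360° − 335.9° = 24.1°.
Band runs from +160.3° eastward to -175.6°, crossing the antimeridian.

24.1°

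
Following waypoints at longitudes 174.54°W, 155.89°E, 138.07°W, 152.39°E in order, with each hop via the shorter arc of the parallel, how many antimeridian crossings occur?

3

Leg 1: -174.54° → +155.89°, shortest Δλ = -29.57° (west) — crosses 180°.
Leg 2: +155.89° → -138.07°, shortest Δλ = 66.04° (east) — crosses 180°.
Leg 3: -138.07° → +152.39°, shortest Δλ = -69.54° (west) — crosses 180°.
Total crossings: 3.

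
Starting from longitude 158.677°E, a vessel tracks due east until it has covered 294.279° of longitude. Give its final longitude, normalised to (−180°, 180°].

Start at +158.677°; shift +294.279° → +452.956°.
+452.956° lies outside (−180°, 180°]; subtract 360° → +92.956°.

92.956°E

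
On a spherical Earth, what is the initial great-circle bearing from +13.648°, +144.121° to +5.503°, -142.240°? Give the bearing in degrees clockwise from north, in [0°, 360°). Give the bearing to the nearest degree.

88°

Δλ = -142.240 − 144.121 = -286.361°; wrapped into (−180°, 180°]: 73.639°.
θ = atan2( sin Δλ · cos φ₂ , cos φ₁ · sin φ₂ − sin φ₁ · cos φ₂ · cos Δλ )
  = atan2(0.95508, 0.02703) = 88.379° → normalised to [0°, 360°): 88.379°.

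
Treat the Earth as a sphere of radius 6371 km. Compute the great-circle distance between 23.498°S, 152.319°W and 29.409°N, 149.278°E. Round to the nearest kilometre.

Δλ = 149.278 − -152.319 = 301.597°; wrapped into (−180°, 180°]: -58.403°.
Δφ = 29.409 − -23.498 = 52.907°.
a = sin²(Δφ/2) + cos φ₁ · cos φ₂ · sin²(Δλ/2) = 0.388606.
c = 2·atan2(√a, √(1−a)) = 1.34612 rad → d = 6371·c ≈ 8576.14 km.

8576 km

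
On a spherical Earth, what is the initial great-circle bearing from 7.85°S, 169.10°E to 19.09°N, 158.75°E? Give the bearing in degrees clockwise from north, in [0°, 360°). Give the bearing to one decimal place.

Δλ = 158.75 − 169.10 = -10.35°.
θ = atan2( sin Δλ · cos φ₂ , cos φ₁ · sin φ₂ − sin φ₁ · cos φ₂ · cos Δλ )
  = atan2(-0.16978, 0.45096) = -20.631° → normalised to [0°, 360°): 339.369°.

339.4°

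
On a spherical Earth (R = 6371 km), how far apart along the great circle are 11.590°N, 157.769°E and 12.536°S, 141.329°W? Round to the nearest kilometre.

Δλ = -141.329 − 157.769 = -299.098°; wrapped into (−180°, 180°]: 60.902°.
Δφ = -12.536 − 11.590 = -24.126°.
a = sin²(Δφ/2) + cos φ₁ · cos φ₂ · sin²(Δλ/2) = 0.289288.
c = 2·atan2(√a, √(1−a)) = 1.13578 rad → d = 6371·c ≈ 7236.06 km.

7236 km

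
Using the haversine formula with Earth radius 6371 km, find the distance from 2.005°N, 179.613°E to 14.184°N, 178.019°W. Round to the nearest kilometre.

Δλ = -178.019 − 179.613 = -357.632°; wrapped into (−180°, 180°]: 2.368°.
Δφ = 14.184 − 2.005 = 12.179°.
a = sin²(Δφ/2) + cos φ₁ · cos φ₂ · sin²(Δλ/2) = 0.011667.
c = 2·atan2(√a, √(1−a)) = 0.21645 rad → d = 6371·c ≈ 1379.01 km.

1379 km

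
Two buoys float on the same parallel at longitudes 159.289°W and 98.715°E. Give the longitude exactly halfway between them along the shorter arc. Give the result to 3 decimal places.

Signed shortest Δλ from -159.289° to +98.715° is -101.996°.
Midpoint longitude = -159.289° + (-101.996°)/2 = -159.289° − 50.998° = -210.287°.
Normalise into (−180°, 180°]: +149.713°.
(The naïve average (-159.289 + +98.715)/2 = -30.287° is on the wrong side of the globe.)

149.713°E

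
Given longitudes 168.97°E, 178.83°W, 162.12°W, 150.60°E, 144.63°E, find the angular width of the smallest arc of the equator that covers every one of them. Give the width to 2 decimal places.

Sort the longitudes: -178.83°, -162.12°, +144.63°, +150.60°, +168.97°.
Eastward gaps between consecutive values (wrapping around): 16.71°, 306.75°, 5.97°, 18.37°, 12.20°.
Largest gap = 306.75° ⇒ minimal covering band is its complement: 360° − 306.75° = 53.25°.
Band runs from +144.63° eastward to -162.12°, crossing the antimeridian.

53.25°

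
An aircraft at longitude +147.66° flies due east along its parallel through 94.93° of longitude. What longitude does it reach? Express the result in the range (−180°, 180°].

-117.41°

Start at +147.66°; shift +94.93° → +242.59°.
+242.59° lies outside (−180°, 180°]; subtract 360° → -117.41°.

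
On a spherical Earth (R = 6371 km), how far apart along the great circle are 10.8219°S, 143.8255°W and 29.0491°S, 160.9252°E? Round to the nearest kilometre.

Δλ = 160.9252 − -143.8255 = 304.7507°; wrapped into (−180°, 180°]: -55.2493°.
Δφ = -29.0491 − -10.8219 = -18.2272°.
a = sin²(Δφ/2) + cos φ₁ · cos φ₂ · sin²(Δλ/2) = 0.209696.
c = 2·atan2(√a, √(1−a)) = 0.95132 rad → d = 6371·c ≈ 6060.87 km.

6061 km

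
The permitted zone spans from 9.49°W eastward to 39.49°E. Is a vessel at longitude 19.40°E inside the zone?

Yes

Band width going east from -9.49° to +39.49°: ((39.49 − -9.49) mod 360) = 48.98°.
Offset of +19.40° east of the west edge: ((19.40 − -9.49) mod 360) = 28.89°.
28.89° ≤ 48.98° ⇒ inside.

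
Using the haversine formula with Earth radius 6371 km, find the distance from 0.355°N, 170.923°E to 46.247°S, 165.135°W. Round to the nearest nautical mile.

3070 nmi

Δλ = -165.135 − 170.923 = -336.058°; wrapped into (−180°, 180°]: 23.942°.
Δφ = -46.247 − 0.355 = -46.602°.
a = sin²(Δφ/2) + cos φ₁ · cos φ₂ · sin²(Δλ/2) = 0.186220.
c = 2·atan2(√a, √(1−a)) = 0.89238 rad → d = 6371·c ≈ 5685.36 km ≈ 3069.85 nmi.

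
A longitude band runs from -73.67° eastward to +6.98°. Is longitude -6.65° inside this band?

Yes

Band width going east from -73.67° to +6.98°: ((6.98 − -73.67) mod 360) = 80.65°.
Offset of -6.65° east of the west edge: ((-6.65 − -73.67) mod 360) = 67.02°.
67.02° ≤ 80.65° ⇒ inside.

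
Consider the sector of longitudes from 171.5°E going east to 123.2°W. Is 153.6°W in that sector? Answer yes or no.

Yes

Band width going east from +171.5° to -123.2°: ((-123.2 − 171.5) mod 360) = 65.3°.
Offset of -153.6° east of the west edge: ((-153.6 − 171.5) mod 360) = 34.9°.
34.9° ≤ 65.3° ⇒ inside.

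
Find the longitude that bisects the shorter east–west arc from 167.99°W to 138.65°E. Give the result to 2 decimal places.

Signed shortest Δλ from -167.99° to +138.65° is -53.36°.
Midpoint longitude = -167.99° + (-53.36°)/2 = -167.99° − 26.68° = -194.67°.
Normalise into (−180°, 180°]: +165.33°.
(The naïve average (-167.99 + +138.65)/2 = -14.67° is on the wrong side of the globe.)

165.33°E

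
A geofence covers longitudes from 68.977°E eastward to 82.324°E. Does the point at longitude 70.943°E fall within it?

Yes

Band width going east from +68.977° to +82.324°: ((82.324 − 68.977) mod 360) = 13.347°.
Offset of +70.943° east of the west edge: ((70.943 − 68.977) mod 360) = 1.966°.
1.966° ≤ 13.347° ⇒ inside.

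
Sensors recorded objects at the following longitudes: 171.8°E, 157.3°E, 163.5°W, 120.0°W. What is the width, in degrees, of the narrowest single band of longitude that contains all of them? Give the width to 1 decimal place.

Sort the longitudes: -163.5°, -120.0°, +157.3°, +171.8°.
Eastward gaps between consecutive values (wrapping around): 43.5°, 277.3°, 14.5°, 24.7°.
Largest gap = 277.3° ⇒ minimal covering band is its complement: 360° − 277.3° = 82.7°.
Band runs from +157.3° eastward to -120.0°, crossing the antimeridian.

82.7°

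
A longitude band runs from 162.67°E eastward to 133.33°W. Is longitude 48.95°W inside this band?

No

Band width going east from +162.67° to -133.33°: ((-133.33 − 162.67) mod 360) = 64.00°.
Offset of -48.95° east of the west edge: ((-48.95 − 162.67) mod 360) = 148.38°.
148.38° > 64.00° ⇒ outside.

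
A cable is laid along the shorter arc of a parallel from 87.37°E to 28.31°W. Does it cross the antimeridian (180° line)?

Signed shortest Δλ = ((-28.31 − 87.37 + 180) mod 360) − 180 = -115.68°.
Going west by 115.68° from +87.37° reaches -28.31° without touching 180°.

No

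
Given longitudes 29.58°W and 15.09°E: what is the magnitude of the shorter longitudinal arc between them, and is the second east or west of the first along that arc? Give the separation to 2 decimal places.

Raw difference: 15.09 − -29.58 = 44.67°.
Normalise into (−180°, 180°]: 44.67° stays 44.67°.
Positive ⇒ the second point lies to the east; separation 44.67°.

44.67° east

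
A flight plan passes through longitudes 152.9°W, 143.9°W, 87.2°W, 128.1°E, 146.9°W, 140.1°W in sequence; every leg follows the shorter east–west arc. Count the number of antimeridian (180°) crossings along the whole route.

2

Leg 1: -152.9° → -143.9°, shortest Δλ = 9.0° (east) — does not cross 180°.
Leg 2: -143.9° → -87.2°, shortest Δλ = 56.7° (east) — does not cross 180°.
Leg 3: -87.2° → +128.1°, shortest Δλ = -144.7° (west) — crosses 180°.
Leg 4: +128.1° → -146.9°, shortest Δλ = 85.0° (east) — crosses 180°.
Leg 5: -146.9° → -140.1°, shortest Δλ = 6.8° (east) — does not cross 180°.
Total crossings: 2.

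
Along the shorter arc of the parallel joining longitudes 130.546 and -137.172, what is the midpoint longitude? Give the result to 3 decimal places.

+176.687°

Signed shortest Δλ from +130.546° to -137.172° is +92.282°.
Midpoint longitude = +130.546° + (+92.282°)/2 = +130.546° + 46.141° = +176.687°.
(The naïve average (+130.546 + -137.172)/2 = -3.313° is on the wrong side of the globe.)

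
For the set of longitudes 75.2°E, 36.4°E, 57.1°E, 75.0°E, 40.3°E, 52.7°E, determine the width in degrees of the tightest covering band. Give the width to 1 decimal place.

Sort the longitudes: +36.4°, +40.3°, +52.7°, +57.1°, +75.0°, +75.2°.
Eastward gaps between consecutive values (wrapping around): 3.9°, 12.4°, 4.4°, 17.9°, 0.2°, 321.2°.
Largest gap = 321.2° ⇒ minimal covering band is its complement: 360° − 321.2° = 38.8°.
Band runs from +36.4° eastward to +75.2°.

38.8°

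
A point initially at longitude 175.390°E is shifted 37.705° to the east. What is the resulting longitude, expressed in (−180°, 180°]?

146.905°W

Start at +175.390°; shift +37.705° → +213.095°.
+213.095° lies outside (−180°, 180°]; subtract 360° → -146.905°.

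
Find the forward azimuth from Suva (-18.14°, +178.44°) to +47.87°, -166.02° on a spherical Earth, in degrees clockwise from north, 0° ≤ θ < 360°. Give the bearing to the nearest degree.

Δλ = -166.02 − 178.44 = -344.46°; wrapped into (−180°, 180°]: 15.54°.
θ = atan2( sin Δλ · cos φ₂ , cos φ₁ · sin φ₂ − sin φ₁ · cos φ₂ · cos Δλ )
  = atan2(0.17972, 0.90598) = 11.220° → normalised to [0°, 360°): 11.220°.

11°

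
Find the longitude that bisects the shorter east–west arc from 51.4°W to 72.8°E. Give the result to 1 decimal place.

Signed shortest Δλ from -51.4° to +72.8° is +124.2°.
Midpoint longitude = -51.4° + (+124.2°)/2 = -51.4° + 62.1° = +10.7°.

10.7°E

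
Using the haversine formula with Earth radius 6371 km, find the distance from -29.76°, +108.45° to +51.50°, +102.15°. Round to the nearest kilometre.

Δλ = 102.15 − 108.45 = -6.30°.
Δφ = 51.50 − -29.76 = 81.26°.
a = sin²(Δφ/2) + cos φ₁ · cos φ₂ · sin²(Δλ/2) = 0.425656.
c = 2·atan2(√a, √(1−a)) = 1.42156 rad → d = 6371·c ≈ 9056.73 km.

9057 km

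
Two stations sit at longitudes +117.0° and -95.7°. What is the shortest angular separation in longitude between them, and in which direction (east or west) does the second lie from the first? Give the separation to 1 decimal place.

Raw difference: -95.7 − 117.0 = -212.7°.
Normalise into (−180°, 180°]: -212.7° + 360° = 147.3°.
Positive ⇒ the second point lies to the east; separation 147.3°.

147.3° east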